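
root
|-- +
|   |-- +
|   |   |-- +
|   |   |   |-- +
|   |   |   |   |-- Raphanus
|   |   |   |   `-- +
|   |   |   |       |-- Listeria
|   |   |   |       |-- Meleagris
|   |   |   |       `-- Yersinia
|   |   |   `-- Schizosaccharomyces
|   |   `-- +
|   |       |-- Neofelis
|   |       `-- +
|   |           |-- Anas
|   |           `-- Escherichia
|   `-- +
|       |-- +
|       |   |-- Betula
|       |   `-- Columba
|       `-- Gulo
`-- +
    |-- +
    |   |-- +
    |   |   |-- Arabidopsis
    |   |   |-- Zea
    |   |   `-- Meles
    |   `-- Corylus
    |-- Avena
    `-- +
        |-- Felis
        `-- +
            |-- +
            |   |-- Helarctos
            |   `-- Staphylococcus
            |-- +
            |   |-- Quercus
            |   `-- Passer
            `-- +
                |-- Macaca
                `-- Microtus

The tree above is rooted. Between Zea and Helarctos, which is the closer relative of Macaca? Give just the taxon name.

The MRCA of Macaca and Helarctos subtends ((Helarctos,Staphylococcus),(Quercus,Passer),(Macaca,Microtus)) (6 taxa).
The MRCA of Macaca and Zea subtends (((Arabidopsis,Zea,Meles),Corylus),Avena,(Felis,((Helarctos,Staphylococcus),(Quercus,Passer),(Macaca,Microtus)))) (12 taxa).
The first is nested inside the second, so Macaca shares a more recent common ancestor with Helarctos.

Helarctos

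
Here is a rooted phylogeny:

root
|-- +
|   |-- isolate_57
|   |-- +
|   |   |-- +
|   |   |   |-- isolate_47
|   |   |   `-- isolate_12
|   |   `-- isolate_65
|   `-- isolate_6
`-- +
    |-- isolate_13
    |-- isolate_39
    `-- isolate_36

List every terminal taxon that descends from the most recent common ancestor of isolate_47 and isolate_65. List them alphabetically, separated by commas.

Tracing isolate_47: it sits inside (isolate_47,isolate_12).
Tracing isolate_65: it sits inside ((isolate_47,isolate_12),isolate_65).
The smallest clade enclosing both is ((isolate_47,isolate_12),isolate_65); the answer is its 3 terminal taxa in alphabetical order.

isolate_12, isolate_47, isolate_65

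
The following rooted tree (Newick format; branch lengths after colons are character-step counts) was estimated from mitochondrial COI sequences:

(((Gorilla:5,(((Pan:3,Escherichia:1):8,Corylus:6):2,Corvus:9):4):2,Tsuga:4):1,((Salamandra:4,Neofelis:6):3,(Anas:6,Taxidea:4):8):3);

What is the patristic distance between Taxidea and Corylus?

30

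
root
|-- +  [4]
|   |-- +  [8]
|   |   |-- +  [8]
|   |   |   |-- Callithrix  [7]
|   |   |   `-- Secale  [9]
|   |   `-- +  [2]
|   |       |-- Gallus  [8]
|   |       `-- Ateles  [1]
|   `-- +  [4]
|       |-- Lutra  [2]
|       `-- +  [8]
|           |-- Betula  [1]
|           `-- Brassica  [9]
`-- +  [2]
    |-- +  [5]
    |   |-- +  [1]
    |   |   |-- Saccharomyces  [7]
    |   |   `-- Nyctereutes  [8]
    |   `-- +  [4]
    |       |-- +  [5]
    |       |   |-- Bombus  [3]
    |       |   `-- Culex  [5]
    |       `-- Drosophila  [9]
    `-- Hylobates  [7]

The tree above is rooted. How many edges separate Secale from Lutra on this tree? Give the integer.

The MRCA of Secale and Lutra is the node subtending (((Callithrix,Secale),(Gallus,Ateles)),(Lutra,(Betula,Brassica))).
From Secale up to that node: 3 branches. From Lutra up to the same node: 2 branches. Total: 3 + 2 = 5.

5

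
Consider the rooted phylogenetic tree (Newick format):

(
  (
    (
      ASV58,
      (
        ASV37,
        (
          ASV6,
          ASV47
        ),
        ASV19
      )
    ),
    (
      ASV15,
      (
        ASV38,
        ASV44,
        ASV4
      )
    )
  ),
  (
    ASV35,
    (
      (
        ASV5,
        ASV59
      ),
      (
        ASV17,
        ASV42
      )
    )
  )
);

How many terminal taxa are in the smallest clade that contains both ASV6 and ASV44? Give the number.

9

The MRCA of ASV6 and ASV44 is the node subtending ((ASV58,(ASV37,(ASV6,ASV47),ASV19)),(ASV15,(ASV38,ASV44,ASV4))).
That clade contains 9 terminal taxa: ASV15, ASV19, ASV37, ASV38, ASV4, ASV44, ASV47, ASV58, ASV6.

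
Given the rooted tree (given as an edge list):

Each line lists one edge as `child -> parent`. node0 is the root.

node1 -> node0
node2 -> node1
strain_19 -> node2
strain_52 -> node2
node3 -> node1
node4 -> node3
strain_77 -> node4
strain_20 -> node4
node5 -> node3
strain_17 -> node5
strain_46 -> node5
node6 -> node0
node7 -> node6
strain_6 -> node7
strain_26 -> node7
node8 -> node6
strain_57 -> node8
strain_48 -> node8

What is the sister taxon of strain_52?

strain_19

strain_52 attaches to the tree at the node subtending (strain_19,strain_52).
The other lineage descending from that same node — the sister group — is the single tip strain_19.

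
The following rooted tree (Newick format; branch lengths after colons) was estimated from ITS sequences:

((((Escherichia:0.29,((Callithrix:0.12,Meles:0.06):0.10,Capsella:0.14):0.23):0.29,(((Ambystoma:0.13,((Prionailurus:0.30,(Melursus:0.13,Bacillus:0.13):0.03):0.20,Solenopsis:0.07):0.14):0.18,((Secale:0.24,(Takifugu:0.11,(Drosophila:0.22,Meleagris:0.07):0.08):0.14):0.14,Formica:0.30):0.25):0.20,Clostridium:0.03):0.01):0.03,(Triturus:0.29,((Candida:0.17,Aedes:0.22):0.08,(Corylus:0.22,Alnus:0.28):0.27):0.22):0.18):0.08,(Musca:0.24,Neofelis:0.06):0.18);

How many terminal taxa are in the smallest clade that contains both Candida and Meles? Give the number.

20

The MRCA of Candida and Meles is the node subtending (((Escherichia,((Callithrix,Meles),Capsella)),(((Ambystoma,((Prionailurus,(Melursus,Bacillus)),Solenopsis)),((Secale,(Takifugu,(Drosophila,Meleagris))),Formica)),Clostridium)),(Triturus,((Candida,Aedes),(Corylus,Alnus)))).
That clade contains 20 terminal taxa: Aedes, Alnus, Ambystoma, Bacillus, Callithrix, Candida, Capsella, Clostridium, Corylus, Drosophila, Escherichia, Formica, Meleagris, Meles, Melursus, Prionailurus, Secale, Solenopsis, Takifugu, Triturus.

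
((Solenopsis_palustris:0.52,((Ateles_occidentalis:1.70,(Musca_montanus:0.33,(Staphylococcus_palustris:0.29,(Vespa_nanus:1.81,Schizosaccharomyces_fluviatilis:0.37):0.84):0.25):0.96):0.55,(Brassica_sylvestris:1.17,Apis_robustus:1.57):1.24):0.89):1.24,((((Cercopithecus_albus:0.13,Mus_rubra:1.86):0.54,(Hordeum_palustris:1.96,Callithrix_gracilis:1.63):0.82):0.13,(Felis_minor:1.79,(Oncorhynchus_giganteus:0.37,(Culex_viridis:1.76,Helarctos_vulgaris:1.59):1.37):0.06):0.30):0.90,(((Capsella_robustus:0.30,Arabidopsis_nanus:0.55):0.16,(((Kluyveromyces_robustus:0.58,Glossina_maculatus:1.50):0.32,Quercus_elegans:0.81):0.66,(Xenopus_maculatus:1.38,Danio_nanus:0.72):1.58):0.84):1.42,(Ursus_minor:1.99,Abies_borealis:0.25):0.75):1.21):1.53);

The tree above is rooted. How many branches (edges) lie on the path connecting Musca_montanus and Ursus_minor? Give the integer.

The MRCA of Musca_montanus and Ursus_minor is the root of the tree.
From Musca_montanus up to that node: 5 branches. From Ursus_minor up to the same node: 4 branches. Total: 5 + 4 = 9.

9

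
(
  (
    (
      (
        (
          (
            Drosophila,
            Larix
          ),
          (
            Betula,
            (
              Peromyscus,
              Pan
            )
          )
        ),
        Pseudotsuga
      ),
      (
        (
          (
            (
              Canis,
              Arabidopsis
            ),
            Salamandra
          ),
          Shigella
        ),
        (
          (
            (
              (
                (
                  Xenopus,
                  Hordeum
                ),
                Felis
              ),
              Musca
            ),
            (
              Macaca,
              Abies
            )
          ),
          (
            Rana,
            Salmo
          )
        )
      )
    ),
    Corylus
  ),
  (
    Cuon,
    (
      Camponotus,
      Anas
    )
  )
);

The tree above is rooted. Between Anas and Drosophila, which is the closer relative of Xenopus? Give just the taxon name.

The MRCA of Xenopus and Drosophila subtends ((((Drosophila,Larix),(Betula,(Peromyscus,Pan))),Pseudotsuga),((((Canis,Arabidopsis),Salamandra),Shigella),(((((Xenopus,Hordeum),Felis),Musca),(Macaca,Abies)),(Rana,Salmo)))) (18 taxa).
The MRCA of Xenopus and Anas is the root, subtending the entire tree (22 taxa).
The first is nested inside the second, so Xenopus shares a more recent common ancestor with Drosophila.

Drosophila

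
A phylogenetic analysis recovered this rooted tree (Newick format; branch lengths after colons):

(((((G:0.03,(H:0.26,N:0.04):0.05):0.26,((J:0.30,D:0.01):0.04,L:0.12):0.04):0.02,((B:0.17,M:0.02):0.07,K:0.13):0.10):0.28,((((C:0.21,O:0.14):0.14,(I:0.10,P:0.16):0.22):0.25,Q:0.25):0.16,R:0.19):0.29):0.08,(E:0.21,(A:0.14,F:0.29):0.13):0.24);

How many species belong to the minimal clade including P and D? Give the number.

15

The MRCA of P and D is the node subtending ((((G,(H,N)),((J,D),L)),((B,M),K)),((((C,O),(I,P)),Q),R)).
That clade contains 15 terminal taxa: B, C, D, G, H, I, J, K, L, M, N, O, P, Q, R.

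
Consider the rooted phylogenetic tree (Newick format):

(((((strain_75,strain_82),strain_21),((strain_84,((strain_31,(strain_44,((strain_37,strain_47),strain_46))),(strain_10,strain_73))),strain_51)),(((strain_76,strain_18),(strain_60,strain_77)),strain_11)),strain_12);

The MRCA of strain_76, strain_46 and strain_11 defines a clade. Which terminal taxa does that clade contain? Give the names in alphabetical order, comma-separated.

strain_10, strain_11, strain_18, strain_21, strain_31, strain_37, strain_44, strain_46, strain_47, strain_51, strain_60, strain_73, strain_75, strain_76, strain_77, strain_82, strain_84

Tracing strain_76: it sits inside (strain_76,strain_18).
Tracing strain_46: it sits inside ((strain_37,strain_47),strain_46).
Tracing strain_11: it sits inside (((strain_76,strain_18),(strain_60,strain_77)),strain_11).
The smallest clade enclosing all 3 is ((((strain_75,strain_82),strain_21),((strain_84,((strain_31,(strain_44,((strain_37,strain_47),strain_46))),(strain_10,strain_73))),strain_51)),(((strain_76,strain_18),(strain_60,strain_77)),strain_11)); the answer is its 17 terminal taxa in alphabetical order.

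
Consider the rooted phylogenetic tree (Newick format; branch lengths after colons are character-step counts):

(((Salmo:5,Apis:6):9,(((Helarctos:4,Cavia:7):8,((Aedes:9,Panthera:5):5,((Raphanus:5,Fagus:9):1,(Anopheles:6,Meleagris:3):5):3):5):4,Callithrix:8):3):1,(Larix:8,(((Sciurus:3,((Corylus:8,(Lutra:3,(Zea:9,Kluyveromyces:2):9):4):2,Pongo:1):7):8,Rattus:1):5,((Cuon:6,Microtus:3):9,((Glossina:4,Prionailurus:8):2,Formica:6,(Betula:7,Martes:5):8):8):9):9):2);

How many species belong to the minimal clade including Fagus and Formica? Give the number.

26

The MRCA of Fagus and Formica is the root, so the clade is the entire tree.
That clade contains 26 terminal taxa: Aedes, Anopheles, Apis, Betula, Callithrix, Cavia, Corylus, Cuon, Fagus, Formica, Glossina, Helarctos, Kluyveromyces, Larix, Lutra, Martes, Meleagris, Microtus, Panthera, Pongo, Prionailurus, Raphanus, Rattus, Salmo, Sciurus, Zea.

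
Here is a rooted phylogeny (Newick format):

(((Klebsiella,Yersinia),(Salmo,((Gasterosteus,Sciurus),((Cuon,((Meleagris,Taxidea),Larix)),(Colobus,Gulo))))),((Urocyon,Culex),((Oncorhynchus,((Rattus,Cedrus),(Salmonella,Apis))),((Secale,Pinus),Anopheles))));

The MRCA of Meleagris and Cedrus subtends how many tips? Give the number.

The MRCA of Meleagris and Cedrus is the root, so the clade is the entire tree.
That clade contains 21 terminal taxa: Anopheles, Apis, Cedrus, Colobus, Culex, Cuon, Gasterosteus, Gulo, Klebsiella, Larix, Meleagris, Oncorhynchus, Pinus, Rattus, Salmo, Salmonella, Sciurus, Secale, Taxidea, Urocyon, Yersinia.

21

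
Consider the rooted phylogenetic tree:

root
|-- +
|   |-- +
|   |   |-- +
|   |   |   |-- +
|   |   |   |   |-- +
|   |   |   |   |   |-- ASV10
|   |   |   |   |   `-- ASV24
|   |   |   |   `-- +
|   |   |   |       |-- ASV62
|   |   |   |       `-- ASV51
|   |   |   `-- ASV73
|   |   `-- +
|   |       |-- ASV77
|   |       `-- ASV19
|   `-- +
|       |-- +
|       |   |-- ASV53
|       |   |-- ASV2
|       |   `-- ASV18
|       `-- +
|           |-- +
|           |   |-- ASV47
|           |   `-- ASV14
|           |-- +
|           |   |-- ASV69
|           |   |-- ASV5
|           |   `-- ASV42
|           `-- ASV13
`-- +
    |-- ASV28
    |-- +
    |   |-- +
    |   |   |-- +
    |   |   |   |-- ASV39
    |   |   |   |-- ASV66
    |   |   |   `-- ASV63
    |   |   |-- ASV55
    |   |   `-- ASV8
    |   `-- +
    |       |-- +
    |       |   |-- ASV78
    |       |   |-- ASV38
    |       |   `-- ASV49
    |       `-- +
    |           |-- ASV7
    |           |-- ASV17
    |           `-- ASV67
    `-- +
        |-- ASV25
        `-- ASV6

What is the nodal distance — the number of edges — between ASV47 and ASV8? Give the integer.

9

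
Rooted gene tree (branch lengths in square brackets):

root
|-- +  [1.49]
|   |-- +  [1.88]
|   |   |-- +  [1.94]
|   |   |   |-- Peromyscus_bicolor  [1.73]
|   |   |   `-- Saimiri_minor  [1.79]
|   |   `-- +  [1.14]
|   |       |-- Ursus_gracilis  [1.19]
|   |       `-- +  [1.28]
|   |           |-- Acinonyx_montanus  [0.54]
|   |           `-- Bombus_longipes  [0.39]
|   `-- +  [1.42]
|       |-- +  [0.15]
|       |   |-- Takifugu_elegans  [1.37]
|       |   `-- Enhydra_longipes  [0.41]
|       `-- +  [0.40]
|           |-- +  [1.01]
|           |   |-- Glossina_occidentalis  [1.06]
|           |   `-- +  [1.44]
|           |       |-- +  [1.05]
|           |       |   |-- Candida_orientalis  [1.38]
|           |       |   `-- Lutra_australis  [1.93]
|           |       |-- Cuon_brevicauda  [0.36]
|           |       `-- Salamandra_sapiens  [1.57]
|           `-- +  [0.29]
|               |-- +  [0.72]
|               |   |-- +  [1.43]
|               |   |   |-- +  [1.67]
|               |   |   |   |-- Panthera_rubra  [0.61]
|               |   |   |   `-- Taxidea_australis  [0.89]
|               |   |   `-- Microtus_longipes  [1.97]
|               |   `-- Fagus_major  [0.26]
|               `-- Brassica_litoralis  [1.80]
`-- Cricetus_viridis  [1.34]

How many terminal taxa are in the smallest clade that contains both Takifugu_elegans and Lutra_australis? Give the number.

12

The MRCA of Takifugu_elegans and Lutra_australis is the node subtending ((Takifugu_elegans,Enhydra_longipes),((Glossina_occidentalis,((Candida_orientalis,Lutra_australis),Cuon_brevicauda,Salamandra_sapiens)),((((Panthera_rubra,Taxidea_australis),Microtus_longipes),Fagus_major),Brassica_litoralis))).
That clade contains 12 terminal taxa: Brassica_litoralis, Candida_orientalis, Cuon_brevicauda, Enhydra_longipes, Fagus_major, Glossina_occidentalis, Lutra_australis, Microtus_longipes, Panthera_rubra, Salamandra_sapiens, Takifugu_elegans, Taxidea_australis.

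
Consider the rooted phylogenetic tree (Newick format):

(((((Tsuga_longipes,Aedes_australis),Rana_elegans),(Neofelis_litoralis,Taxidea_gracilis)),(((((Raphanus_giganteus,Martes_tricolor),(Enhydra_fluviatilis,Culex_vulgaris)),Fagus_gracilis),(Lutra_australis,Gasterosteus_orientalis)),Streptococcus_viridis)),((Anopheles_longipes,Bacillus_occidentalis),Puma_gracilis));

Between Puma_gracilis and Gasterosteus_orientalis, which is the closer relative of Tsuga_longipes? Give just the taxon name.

Gasterosteus_orientalis

The MRCA of Tsuga_longipes and Gasterosteus_orientalis subtends ((((Tsuga_longipes,Aedes_australis),Rana_elegans),(Neofelis_litoralis,Taxidea_gracilis)),(((((Raphanus_giganteus,Martes_tricolor),(Enhydra_fluviatilis,Culex_vulgaris)),Fagus_gracilis),(Lutra_australis,Gasterosteus_orientalis)),Streptococcus_viridis)) (13 taxa).
The MRCA of Tsuga_longipes and Puma_gracilis is the root, subtending the entire tree (16 taxa).
The first is nested inside the second, so Tsuga_longipes shares a more recent common ancestor with Gasterosteus_orientalis.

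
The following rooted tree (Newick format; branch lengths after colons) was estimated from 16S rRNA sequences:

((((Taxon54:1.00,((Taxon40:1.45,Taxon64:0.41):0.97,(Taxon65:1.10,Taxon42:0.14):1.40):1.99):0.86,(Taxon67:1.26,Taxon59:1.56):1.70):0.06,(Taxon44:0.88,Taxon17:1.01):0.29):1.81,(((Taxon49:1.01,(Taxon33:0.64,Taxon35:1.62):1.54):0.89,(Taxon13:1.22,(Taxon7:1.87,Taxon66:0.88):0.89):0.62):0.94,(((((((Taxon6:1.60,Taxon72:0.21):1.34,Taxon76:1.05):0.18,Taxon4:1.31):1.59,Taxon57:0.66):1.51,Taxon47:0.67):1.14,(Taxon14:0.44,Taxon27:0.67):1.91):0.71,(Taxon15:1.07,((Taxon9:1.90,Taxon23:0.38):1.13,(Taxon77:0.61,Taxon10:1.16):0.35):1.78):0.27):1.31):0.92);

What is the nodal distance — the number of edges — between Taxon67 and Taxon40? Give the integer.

The MRCA of Taxon67 and Taxon40 is the node subtending ((Taxon54,((Taxon40,Taxon64),(Taxon65,Taxon42))),(Taxon67,Taxon59)).
From Taxon67 up to that node: 2 branches. From Taxon40 up to the same node: 4 branches. Total: 2 + 4 = 6.

6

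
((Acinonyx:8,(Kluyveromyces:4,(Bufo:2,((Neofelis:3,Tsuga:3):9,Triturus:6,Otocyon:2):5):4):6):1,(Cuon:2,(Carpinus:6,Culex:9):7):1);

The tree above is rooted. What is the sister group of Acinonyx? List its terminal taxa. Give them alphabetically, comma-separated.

Acinonyx attaches to the tree at the node subtending (Acinonyx,(Kluyveromyces,(Bufo,((Neofelis,Tsuga),Triturus,Otocyon)))).
The other lineage descending from that same node — the sister group — is (Kluyveromyces,(Bufo,((Neofelis,Tsuga),Triturus,Otocyon))); its 6 tips in alphabetical order are the answer.

Bufo, Kluyveromyces, Neofelis, Otocyon, Triturus, Tsuga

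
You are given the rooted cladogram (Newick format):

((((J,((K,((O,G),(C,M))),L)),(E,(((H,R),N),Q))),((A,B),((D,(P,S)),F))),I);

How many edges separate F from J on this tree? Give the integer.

6

The MRCA of F and J is the node subtending (((J,((K,((O,G),(C,M))),L)),(E,(((H,R),N),Q))),((A,B),((D,(P,S)),F))).
From F up to that node: 3 branches. From J up to the same node: 3 branches. Total: 3 + 3 = 6.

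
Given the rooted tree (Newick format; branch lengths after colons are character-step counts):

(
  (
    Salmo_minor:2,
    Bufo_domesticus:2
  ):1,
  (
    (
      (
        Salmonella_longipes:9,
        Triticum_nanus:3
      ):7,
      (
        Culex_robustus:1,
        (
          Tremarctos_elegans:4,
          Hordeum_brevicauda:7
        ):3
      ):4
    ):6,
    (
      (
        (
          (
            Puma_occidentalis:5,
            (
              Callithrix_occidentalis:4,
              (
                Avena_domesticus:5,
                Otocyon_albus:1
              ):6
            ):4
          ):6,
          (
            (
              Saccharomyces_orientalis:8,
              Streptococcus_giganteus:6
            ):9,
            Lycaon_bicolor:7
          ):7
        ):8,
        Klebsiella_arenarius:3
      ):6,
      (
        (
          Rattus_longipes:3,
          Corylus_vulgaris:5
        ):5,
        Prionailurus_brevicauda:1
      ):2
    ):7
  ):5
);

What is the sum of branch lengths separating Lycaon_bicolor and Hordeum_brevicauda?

The path runs Lycaon_bicolor → … → MRCA → … → Hordeum_brevicauda; the MRCA is the node subtending (((Salmonella_longipes,Triticum_nanus),(Culex_robustus,(Tremarctos_elegans,Hordeum_brevicauda))),((((Puma_occidentalis,(Callithrix_occidentalis,(Avena_domesticus,Otocyon_albus))),((Saccharomyces_orientalis,Streptococcus_giganteus),Lycaon_bicolor)),Klebsiella_arenarius),((Rattus_longipes,Corylus_vulgaris),Prionailurus_brevicauda))).
Branch lengths along that path: 7 + 7 + 8 + 6 + 7 + 6 + 4 + 3 + 7 = 55.

55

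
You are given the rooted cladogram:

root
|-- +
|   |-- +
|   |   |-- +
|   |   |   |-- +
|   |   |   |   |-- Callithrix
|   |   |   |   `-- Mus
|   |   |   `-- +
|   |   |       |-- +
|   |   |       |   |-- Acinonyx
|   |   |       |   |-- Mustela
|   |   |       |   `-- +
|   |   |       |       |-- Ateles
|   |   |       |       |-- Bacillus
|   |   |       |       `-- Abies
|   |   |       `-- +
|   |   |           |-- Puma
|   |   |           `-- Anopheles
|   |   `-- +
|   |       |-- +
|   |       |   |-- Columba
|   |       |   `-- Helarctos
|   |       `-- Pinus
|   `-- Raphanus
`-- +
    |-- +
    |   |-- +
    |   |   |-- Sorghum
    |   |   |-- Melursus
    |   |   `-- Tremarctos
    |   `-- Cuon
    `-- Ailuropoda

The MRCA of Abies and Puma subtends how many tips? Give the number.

7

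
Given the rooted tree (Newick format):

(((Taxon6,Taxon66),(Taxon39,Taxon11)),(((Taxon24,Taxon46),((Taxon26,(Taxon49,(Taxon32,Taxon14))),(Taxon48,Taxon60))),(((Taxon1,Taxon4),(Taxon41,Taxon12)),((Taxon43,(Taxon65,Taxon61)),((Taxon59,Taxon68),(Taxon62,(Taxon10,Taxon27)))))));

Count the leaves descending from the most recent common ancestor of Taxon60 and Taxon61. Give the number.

20

The MRCA of Taxon60 and Taxon61 is the node subtending (((Taxon24,Taxon46),((Taxon26,(Taxon49,(Taxon32,Taxon14))),(Taxon48,Taxon60))),(((Taxon1,Taxon4),(Taxon41,Taxon12)),((Taxon43,(Taxon65,Taxon61)),((Taxon59,Taxon68),(Taxon62,(Taxon10,Taxon27)))))).
That clade contains 20 terminal taxa: Taxon1, Taxon10, Taxon12, Taxon14, Taxon24, Taxon26, Taxon27, Taxon32, Taxon4, Taxon41, Taxon43, Taxon46, Taxon48, Taxon49, Taxon59, Taxon60, Taxon61, Taxon62, Taxon65, Taxon68.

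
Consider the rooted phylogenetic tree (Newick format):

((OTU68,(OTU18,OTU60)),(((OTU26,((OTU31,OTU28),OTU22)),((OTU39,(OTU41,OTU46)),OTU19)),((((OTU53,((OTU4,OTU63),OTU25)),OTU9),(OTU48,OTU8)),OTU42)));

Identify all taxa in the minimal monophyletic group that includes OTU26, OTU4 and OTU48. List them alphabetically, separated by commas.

OTU19, OTU22, OTU25, OTU26, OTU28, OTU31, OTU39, OTU4, OTU41, OTU42, OTU46, OTU48, OTU53, OTU63, OTU8, OTU9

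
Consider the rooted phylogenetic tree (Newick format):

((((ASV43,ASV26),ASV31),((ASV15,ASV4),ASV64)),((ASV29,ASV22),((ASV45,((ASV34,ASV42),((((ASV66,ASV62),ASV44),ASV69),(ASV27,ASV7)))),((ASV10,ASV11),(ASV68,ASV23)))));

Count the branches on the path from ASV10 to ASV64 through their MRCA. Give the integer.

8

The MRCA of ASV10 and ASV64 is the root of the tree.
From ASV10 up to that node: 5 branches. From ASV64 up to the same node: 3 branches. Total: 5 + 3 = 8.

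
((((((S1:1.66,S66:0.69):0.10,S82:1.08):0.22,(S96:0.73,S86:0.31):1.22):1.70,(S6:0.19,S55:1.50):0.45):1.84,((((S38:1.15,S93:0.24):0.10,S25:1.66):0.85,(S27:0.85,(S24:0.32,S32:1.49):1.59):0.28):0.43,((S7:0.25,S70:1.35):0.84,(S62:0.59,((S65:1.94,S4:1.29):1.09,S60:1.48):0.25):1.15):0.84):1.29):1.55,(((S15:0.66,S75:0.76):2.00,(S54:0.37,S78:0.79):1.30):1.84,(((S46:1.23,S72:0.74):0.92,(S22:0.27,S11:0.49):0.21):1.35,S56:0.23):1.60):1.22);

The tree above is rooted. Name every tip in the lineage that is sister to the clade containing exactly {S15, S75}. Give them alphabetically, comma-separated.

S54, S78

The clade containing exactly {S15, S75} attaches to the tree at the node subtending ((S15,S75),(S54,S78)).
The other lineage descending from that same node — the sister group — is (S54,S78); its 2 tips in alphabetical order are the answer.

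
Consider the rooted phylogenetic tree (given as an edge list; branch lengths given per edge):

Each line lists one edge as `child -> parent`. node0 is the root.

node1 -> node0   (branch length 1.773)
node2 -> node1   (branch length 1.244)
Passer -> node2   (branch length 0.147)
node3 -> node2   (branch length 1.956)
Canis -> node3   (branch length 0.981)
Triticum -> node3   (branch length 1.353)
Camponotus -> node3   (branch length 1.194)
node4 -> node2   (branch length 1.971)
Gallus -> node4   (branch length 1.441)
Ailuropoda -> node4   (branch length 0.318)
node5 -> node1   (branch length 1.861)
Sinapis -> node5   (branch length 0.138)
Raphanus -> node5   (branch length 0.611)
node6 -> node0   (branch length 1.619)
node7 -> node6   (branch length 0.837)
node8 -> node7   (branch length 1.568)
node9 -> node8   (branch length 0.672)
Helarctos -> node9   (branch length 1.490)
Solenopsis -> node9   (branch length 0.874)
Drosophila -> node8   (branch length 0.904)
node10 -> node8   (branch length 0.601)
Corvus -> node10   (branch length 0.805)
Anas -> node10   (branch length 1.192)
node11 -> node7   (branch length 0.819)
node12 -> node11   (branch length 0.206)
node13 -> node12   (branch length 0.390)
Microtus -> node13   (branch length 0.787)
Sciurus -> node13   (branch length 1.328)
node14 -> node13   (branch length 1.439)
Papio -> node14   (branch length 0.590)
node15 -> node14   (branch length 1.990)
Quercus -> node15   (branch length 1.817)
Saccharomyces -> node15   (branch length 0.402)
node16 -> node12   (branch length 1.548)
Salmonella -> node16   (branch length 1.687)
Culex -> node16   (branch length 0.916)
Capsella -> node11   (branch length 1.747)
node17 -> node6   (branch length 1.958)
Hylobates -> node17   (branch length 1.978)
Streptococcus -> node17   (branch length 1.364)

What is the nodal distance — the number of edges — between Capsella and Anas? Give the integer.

5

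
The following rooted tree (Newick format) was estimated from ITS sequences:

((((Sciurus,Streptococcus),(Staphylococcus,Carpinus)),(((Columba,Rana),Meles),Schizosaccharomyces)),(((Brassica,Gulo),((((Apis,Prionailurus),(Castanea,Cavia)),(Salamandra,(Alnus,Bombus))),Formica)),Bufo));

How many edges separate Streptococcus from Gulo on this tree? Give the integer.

8

The MRCA of Streptococcus and Gulo is the root of the tree.
From Streptococcus up to that node: 4 branches. From Gulo up to the same node: 4 branches. Total: 4 + 4 = 8.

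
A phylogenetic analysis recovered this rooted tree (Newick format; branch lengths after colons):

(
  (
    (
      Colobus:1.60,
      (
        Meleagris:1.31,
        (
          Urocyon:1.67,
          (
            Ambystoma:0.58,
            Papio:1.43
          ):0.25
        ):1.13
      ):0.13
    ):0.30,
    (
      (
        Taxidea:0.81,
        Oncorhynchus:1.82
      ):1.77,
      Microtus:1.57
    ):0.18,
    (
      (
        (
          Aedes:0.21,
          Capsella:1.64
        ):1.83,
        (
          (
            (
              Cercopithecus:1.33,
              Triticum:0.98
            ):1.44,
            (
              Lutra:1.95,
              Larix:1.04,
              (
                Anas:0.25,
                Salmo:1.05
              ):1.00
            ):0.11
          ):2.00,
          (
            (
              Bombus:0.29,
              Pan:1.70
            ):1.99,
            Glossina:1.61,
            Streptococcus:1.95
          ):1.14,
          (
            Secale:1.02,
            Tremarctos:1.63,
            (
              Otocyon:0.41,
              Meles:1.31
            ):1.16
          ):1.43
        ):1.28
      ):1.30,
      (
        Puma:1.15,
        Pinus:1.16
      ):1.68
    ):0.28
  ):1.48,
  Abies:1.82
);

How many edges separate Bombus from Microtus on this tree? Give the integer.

8

The MRCA of Bombus and Microtus is the node subtending ((Colobus,(Meleagris,(Urocyon,(Ambystoma,Papio)))),((Taxidea,Oncorhynchus),Microtus),(((Aedes,Capsella),(((Cercopithecus,Triticum),(Lutra,Larix,(Anas,Salmo))),((Bombus,Pan),Glossina,Streptococcus),(Secale,Tremarctos,(Otocyon,Meles)))),(Puma,Pinus))).
From Bombus up to that node: 6 branches. From Microtus up to the same node: 2 branches. Total: 6 + 2 = 8.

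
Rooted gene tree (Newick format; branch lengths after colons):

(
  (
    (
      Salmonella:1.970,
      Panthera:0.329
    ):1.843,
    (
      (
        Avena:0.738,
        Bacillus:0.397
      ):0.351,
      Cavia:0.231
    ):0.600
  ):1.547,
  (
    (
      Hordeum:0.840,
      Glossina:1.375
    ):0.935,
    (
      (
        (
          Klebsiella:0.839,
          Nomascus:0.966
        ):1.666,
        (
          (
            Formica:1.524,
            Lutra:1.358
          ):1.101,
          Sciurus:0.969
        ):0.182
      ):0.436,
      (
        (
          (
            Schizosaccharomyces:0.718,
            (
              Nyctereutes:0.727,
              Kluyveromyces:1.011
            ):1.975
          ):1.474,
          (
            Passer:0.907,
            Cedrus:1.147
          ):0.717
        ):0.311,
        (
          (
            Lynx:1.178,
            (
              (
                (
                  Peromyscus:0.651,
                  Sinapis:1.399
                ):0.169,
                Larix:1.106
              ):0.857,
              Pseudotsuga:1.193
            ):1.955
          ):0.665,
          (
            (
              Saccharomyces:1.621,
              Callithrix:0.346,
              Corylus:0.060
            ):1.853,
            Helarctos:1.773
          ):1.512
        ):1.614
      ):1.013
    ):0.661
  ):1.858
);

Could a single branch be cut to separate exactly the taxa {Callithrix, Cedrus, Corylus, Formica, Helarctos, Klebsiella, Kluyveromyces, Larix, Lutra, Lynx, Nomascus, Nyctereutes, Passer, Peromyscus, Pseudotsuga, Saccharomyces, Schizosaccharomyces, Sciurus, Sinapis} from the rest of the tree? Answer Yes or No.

The most recent common ancestor of these taxa subtends (((Klebsiella,Nomascus),((Formica,Lutra),Sciurus)),(((Schizosaccharomyces,(Nyctereutes,Kluyveromyces)),(Passer,Cedrus)),((Lynx,(((Peromyscus,Sinapis),Larix),Pseudotsuga)),((Saccharomyces,Callithrix,Corylus),Helarctos)))).
That clade has exactly 19 tips — every listed taxon and nothing else — so the group is monophyletic.

Yes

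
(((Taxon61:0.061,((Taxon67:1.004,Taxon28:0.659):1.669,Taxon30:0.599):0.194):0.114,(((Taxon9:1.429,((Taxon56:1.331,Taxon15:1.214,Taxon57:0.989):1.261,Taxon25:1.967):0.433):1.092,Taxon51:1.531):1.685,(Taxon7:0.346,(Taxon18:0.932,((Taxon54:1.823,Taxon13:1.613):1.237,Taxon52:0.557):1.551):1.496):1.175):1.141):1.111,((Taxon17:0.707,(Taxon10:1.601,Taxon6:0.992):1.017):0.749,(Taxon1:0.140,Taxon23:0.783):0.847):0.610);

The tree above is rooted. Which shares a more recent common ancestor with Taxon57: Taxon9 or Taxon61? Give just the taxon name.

The MRCA of Taxon57 and Taxon9 subtends (Taxon9,((Taxon56,Taxon15,Taxon57),Taxon25)) (5 taxa).
The MRCA of Taxon57 and Taxon61 subtends ((Taxon61,((Taxon67,Taxon28),Taxon30)),(((Taxon9,((Taxon56,Taxon15,Taxon57),Taxon25)),Taxon51),(Taxon7,(Taxon18,((Taxon54,Taxon13),Taxon52))))) (15 taxa).
The first is nested inside the second, so Taxon57 shares a more recent common ancestor with Taxon9.

Taxon9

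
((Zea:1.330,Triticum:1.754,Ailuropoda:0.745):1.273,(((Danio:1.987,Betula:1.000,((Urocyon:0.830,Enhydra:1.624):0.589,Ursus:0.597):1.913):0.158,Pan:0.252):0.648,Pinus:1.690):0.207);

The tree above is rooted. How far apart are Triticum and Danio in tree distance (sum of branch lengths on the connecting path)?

The path runs Triticum → … → MRCA → … → Danio; the MRCA is the root of the tree.
Branch lengths along that path: 1.754 + 1.273 + 0.207 + 0.648 + 0.158 + 1.987 = 6.027.

6.027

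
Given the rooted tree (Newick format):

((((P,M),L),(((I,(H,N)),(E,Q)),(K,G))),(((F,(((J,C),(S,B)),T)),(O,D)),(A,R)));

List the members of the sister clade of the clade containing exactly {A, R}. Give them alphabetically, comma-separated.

The clade containing exactly {A, R} attaches to the tree at the node subtending (((F,(((J,C),(S,B)),T)),(O,D)),(A,R)).
The other lineage descending from that same node — the sister group — is ((F,(((J,C),(S,B)),T)),(O,D)); its 8 tips in alphabetical order are the answer.

B, C, D, F, J, O, S, T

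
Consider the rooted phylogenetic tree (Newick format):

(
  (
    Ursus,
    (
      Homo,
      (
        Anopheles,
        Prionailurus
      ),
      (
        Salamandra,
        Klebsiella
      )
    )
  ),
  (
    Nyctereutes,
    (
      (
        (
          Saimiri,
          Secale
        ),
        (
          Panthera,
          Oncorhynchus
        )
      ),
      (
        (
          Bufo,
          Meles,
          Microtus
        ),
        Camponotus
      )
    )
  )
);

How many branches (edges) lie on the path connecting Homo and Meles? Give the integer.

8

The MRCA of Homo and Meles is the root of the tree.
From Homo up to that node: 3 branches. From Meles up to the same node: 5 branches. Total: 3 + 5 = 8.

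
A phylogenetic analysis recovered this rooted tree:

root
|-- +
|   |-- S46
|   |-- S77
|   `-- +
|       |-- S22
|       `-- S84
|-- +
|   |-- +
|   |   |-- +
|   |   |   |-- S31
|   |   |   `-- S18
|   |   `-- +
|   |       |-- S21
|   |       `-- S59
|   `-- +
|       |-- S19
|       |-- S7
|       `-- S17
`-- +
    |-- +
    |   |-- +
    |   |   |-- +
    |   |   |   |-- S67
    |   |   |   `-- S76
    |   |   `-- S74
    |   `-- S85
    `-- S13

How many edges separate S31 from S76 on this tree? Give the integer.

The MRCA of S31 and S76 is the root of the tree.
From S31 up to that node: 4 branches. From S76 up to the same node: 5 branches. Total: 4 + 5 = 9.

9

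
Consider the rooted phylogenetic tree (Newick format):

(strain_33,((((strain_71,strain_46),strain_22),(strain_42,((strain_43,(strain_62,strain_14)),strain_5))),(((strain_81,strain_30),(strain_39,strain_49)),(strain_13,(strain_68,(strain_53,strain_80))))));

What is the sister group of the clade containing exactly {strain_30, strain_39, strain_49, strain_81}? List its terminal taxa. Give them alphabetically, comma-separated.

The clade containing exactly {strain_30, strain_39, strain_49, strain_81} attaches to the tree at the node subtending (((strain_81,strain_30),(strain_39,strain_49)),(strain_13,(strain_68,(strain_53,strain_80)))).
The other lineage descending from that same node — the sister group — is (strain_13,(strain_68,(strain_53,strain_80))); its 4 tips in alphabetical order are the answer.

strain_13, strain_53, strain_68, strain_80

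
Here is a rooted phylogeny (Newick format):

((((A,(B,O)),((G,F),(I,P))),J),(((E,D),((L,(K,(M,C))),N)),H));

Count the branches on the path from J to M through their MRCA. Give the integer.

The MRCA of J and M is the root of the tree.
From J up to that node: 2 branches. From M up to the same node: 7 branches. Total: 2 + 7 = 9.

9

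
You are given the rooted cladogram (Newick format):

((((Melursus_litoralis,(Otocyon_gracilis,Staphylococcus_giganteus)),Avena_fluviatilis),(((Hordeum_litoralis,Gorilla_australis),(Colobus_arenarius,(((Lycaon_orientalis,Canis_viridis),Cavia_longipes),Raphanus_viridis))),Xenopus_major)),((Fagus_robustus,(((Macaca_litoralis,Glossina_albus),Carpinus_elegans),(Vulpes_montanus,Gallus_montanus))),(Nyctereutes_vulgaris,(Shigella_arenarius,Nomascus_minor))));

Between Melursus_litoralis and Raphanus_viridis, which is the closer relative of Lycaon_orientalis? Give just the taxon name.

Raphanus_viridis

The MRCA of Lycaon_orientalis and Raphanus_viridis subtends (((Lycaon_orientalis,Canis_viridis),Cavia_longipes),Raphanus_viridis) (4 taxa).
The MRCA of Lycaon_orientalis and Melursus_litoralis subtends (((Melursus_litoralis,(Otocyon_gracilis,Staphylococcus_giganteus)),Avena_fluviatilis),(((Hordeum_litoralis,Gorilla_australis),(Colobus_arenarius,(((Lycaon_orientalis,Canis_viridis),Cavia_longipes),Raphanus_viridis))),Xenopus_major)) (12 taxa).
The first is nested inside the second, so Lycaon_orientalis shares a more recent common ancestor with Raphanus_viridis.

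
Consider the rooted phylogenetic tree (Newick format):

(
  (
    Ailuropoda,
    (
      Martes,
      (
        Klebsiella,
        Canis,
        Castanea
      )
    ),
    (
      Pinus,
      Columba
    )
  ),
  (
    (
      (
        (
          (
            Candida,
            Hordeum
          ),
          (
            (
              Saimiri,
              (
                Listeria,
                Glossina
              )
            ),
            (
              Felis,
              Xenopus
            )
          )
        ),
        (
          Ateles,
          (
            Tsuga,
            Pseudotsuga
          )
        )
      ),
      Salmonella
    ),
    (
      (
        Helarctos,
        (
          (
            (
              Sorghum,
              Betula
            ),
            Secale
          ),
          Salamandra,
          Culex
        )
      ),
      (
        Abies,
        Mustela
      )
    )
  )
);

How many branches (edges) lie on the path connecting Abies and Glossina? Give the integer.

10

The MRCA of Abies and Glossina is the node subtending (((((Candida,Hordeum),((Saimiri,(Listeria,Glossina)),(Felis,Xenopus))),(Ateles,(Tsuga,Pseudotsuga))),Salmonella),((Helarctos,(((Sorghum,Betula),Secale),Salamandra,Culex)),(Abies,Mustela))).
From Abies up to that node: 3 branches. From Glossina up to the same node: 7 branches. Total: 3 + 7 = 10.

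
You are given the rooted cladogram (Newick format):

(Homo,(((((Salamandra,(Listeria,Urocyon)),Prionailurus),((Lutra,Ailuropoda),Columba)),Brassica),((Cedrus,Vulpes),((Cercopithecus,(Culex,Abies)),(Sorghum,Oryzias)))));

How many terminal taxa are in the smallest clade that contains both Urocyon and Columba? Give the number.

7

The MRCA of Urocyon and Columba is the node subtending (((Salamandra,(Listeria,Urocyon)),Prionailurus),((Lutra,Ailuropoda),Columba)).
That clade contains 7 terminal taxa: Ailuropoda, Columba, Listeria, Lutra, Prionailurus, Salamandra, Urocyon.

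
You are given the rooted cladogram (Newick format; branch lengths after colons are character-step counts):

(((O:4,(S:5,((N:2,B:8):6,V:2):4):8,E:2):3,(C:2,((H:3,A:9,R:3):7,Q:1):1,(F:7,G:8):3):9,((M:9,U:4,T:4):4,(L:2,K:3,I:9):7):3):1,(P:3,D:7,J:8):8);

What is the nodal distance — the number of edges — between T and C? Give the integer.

5

The MRCA of T and C is the node subtending ((O,(S,((N,B),V)),E),(C,((H,A,R),Q),(F,G)),((M,U,T),(L,K,I))).
From T up to that node: 3 branches. From C up to the same node: 2 branches. Total: 3 + 2 = 5.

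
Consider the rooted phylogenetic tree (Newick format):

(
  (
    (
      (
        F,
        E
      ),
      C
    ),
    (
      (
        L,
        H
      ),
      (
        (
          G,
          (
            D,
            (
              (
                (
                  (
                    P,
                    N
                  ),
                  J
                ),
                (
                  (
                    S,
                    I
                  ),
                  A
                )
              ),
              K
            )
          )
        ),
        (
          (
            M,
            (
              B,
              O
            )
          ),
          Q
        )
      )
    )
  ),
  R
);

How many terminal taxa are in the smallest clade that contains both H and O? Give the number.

15

The MRCA of H and O is the node subtending ((L,H),((G,(D,((((P,N),J),((S,I),A)),K))),((M,(B,O)),Q))).
That clade contains 15 terminal taxa: A, B, D, G, H, I, J, K, L, M, N, O, P, Q, S.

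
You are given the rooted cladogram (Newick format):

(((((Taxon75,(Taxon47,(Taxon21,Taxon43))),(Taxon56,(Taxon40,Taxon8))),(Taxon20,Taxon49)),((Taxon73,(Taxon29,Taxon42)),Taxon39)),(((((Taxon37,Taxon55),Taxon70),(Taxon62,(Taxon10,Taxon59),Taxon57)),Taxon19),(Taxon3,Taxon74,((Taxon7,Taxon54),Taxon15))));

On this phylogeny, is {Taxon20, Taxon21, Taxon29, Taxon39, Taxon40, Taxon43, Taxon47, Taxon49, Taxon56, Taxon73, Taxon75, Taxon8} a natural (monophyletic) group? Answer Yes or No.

The MRCA of the listed taxa subtends ((((Taxon75,(Taxon47,(Taxon21,Taxon43))),(Taxon56,(Taxon40,Taxon8))),(Taxon20,Taxon49)),((Taxon73,(Taxon29,Taxon42)),Taxon39)).
That clade also contains Taxon42, which is not in the proposed group, so the group is not monophyletic.

No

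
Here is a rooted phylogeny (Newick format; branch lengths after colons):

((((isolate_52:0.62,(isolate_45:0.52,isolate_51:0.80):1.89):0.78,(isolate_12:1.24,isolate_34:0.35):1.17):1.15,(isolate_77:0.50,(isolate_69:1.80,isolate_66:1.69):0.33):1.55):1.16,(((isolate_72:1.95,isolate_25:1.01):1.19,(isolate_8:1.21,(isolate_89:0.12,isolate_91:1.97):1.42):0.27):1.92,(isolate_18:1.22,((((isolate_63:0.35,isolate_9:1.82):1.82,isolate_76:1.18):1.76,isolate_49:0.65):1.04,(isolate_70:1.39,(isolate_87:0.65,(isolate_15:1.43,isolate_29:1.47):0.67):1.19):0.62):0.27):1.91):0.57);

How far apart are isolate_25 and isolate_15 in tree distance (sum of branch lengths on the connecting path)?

The path runs isolate_25 → … → MRCA → … → isolate_15; the MRCA is the node subtending (((isolate_72,isolate_25),(isolate_8,(isolate_89,isolate_91))),(isolate_18,((((isolate_63,isolate_9),isolate_76),isolate_49),(isolate_70,(isolate_87,(isolate_15,isolate_29)))))).
Branch lengths along that path: 1.01 + 1.19 + 1.92 + 1.91 + 0.27 + 0.62 + 1.19 + 0.67 + 1.43 = 10.21.

10.21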